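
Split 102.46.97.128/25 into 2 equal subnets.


New prefix = 25 + 1 = 26
Each subnet has 64 addresses
  102.46.97.128/26
  102.46.97.192/26
Subnets: 102.46.97.128/26, 102.46.97.192/26


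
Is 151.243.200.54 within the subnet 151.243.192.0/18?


Subnet network: 151.243.192.0
Test IP AND mask: 151.243.192.0
Yes, 151.243.200.54 is in 151.243.192.0/18


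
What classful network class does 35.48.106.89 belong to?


First octet: 35
Binary: 00100011
0xxxxxxx -> Class A (1-126)
Class A, default mask 255.0.0.0 (/8)


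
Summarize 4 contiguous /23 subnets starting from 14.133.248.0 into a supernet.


Original prefix: /23
Number of subnets: 4 = 2^2
New prefix = 23 - 2 = 21
Supernet: 14.133.248.0/21


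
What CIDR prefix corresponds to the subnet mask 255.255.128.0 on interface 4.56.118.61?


Binary: 11111111.11111111.10000000.00000000
Count leading 1s
Prefix: /17


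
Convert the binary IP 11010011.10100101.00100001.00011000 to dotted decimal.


11010011 = 211
10100101 = 165
00100001 = 33
00011000 = 24
IP: 211.165.33.24


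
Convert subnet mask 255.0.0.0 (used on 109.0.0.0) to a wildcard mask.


Subnet mask: 255.0.0.0
Wildcard = 255.255.255.255 - subnet mask
255 - 255 = 0
255 - 0 = 255
255 - 0 = 255
255 - 0 = 255
Wildcard: 0.255.255.255


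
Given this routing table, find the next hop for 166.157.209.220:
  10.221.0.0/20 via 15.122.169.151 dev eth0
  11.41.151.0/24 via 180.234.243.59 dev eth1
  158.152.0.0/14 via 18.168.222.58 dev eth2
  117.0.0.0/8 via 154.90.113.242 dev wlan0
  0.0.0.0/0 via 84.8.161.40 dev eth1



Longest prefix match for 166.157.209.220:
  /20 10.221.0.0: no
  /24 11.41.151.0: no
  /14 158.152.0.0: no
  /8 117.0.0.0: no
  /0 0.0.0.0: MATCH
Selected: next-hop 84.8.161.40 via eth1 (matched /0)


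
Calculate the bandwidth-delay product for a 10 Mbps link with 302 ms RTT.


BDP = bandwidth * RTT
= 10 Mbps * 302 ms
= 10 * 1e6 * 302 / 1000 bits
= 3020000 bits
= 377500 bytes
= 368.6523 KB
BDP = 3020000 bits (377500 bytes)


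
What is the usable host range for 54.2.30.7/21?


Network: 54.2.24.0
Broadcast: 54.2.31.255
First usable = network + 1
Last usable = broadcast - 1
Range: 54.2.24.1 to 54.2.31.254


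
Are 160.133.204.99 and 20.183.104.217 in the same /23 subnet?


Mask: 255.255.254.0
160.133.204.99 AND mask = 160.133.204.0
20.183.104.217 AND mask = 20.183.104.0
No, different subnets (160.133.204.0 vs 20.183.104.0)


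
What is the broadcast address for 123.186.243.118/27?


Network: 123.186.243.96/27
Host bits = 5
Set all host bits to 1:
Broadcast: 123.186.243.127


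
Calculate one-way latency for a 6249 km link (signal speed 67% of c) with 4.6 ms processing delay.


Speed = 0.67 * 3e5 km/s = 201000 km/s
Propagation delay = 6249 / 201000 = 0.0311 s = 31.0896 ms
Processing delay = 4.6 ms
Total one-way latency = 35.6896 ms


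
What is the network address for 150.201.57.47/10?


IP:   10010110.11001001.00111001.00101111
Mask: 11111111.11000000.00000000.00000000
AND operation:
Net:  10010110.11000000.00000000.00000000
Network: 150.192.0.0/10


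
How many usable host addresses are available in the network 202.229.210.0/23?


Host bits = 32 - 23 = 9
Total addresses = 2^9 = 512
Usable = total - 2 (network and broadcast)
Usable hosts: 510


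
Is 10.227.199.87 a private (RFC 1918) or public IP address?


RFC 1918 private ranges:
  10.0.0.0/8 (10.0.0.0 - 10.255.255.255)
  172.16.0.0/12 (172.16.0.0 - 172.31.255.255)
  192.168.0.0/16 (192.168.0.0 - 192.168.255.255)
Private (in 10.0.0.0/8)


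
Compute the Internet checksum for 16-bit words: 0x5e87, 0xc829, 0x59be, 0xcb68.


Sum all words (with carry folding):
+ 0x5e87 = 0x5e87
+ 0xc829 = 0x26b1
+ 0x59be = 0x806f
+ 0xcb68 = 0x4bd8
One's complement: ~0x4bd8
Checksum = 0xb427


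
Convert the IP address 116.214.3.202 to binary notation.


116 = 01110100
214 = 11010110
3 = 00000011
202 = 11001010
Binary: 01110100.11010110.00000011.11001010


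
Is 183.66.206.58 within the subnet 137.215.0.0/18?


Subnet network: 137.215.0.0
Test IP AND mask: 183.66.192.0
No, 183.66.206.58 is not in 137.215.0.0/18


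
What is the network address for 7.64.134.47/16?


IP:   00000111.01000000.10000110.00101111
Mask: 11111111.11111111.00000000.00000000
AND operation:
Net:  00000111.01000000.00000000.00000000
Network: 7.64.0.0/16


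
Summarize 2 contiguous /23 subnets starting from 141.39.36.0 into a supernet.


Original prefix: /23
Number of subnets: 2 = 2^1
New prefix = 23 - 1 = 22
Supernet: 141.39.36.0/22


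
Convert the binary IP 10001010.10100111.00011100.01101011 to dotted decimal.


10001010 = 138
10100111 = 167
00011100 = 28
01101011 = 107
IP: 138.167.28.107


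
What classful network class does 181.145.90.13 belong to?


First octet: 181
Binary: 10110101
10xxxxxx -> Class B (128-191)
Class B, default mask 255.255.0.0 (/16)


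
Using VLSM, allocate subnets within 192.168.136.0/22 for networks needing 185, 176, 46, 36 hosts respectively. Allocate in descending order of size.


185 hosts -> /24 (254 usable): 192.168.136.0/24
176 hosts -> /24 (254 usable): 192.168.137.0/24
46 hosts -> /26 (62 usable): 192.168.138.0/26
36 hosts -> /26 (62 usable): 192.168.138.64/26
Allocation: 192.168.136.0/24 (185 hosts, 254 usable); 192.168.137.0/24 (176 hosts, 254 usable); 192.168.138.0/26 (46 hosts, 62 usable); 192.168.138.64/26 (36 hosts, 62 usable)


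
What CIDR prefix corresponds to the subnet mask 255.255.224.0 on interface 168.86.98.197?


Binary: 11111111.11111111.11100000.00000000
Count leading 1s
Prefix: /19


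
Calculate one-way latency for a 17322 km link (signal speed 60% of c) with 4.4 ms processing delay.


Speed = 0.6 * 3e5 km/s = 180000 km/s
Propagation delay = 17322 / 180000 = 0.0962 s = 96.2333 ms
Processing delay = 4.4 ms
Total one-way latency = 100.6333 ms


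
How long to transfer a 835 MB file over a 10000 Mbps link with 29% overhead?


Effective throughput = 10000 * (1 - 29/100) = 7100 Mbps
File size in Mb = 835 * 8 = 6680 Mb
Time = 6680 / 7100
Time = 0.9408 seconds


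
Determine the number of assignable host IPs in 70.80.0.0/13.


Host bits = 32 - 13 = 19
Total addresses = 2^19 = 524288
Usable = total - 2 (network and broadcast)
Usable hosts: 524286


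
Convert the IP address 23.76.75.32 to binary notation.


23 = 00010111
76 = 01001100
75 = 01001011
32 = 00100000
Binary: 00010111.01001100.01001011.00100000


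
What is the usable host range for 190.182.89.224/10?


Network: 190.128.0.0
Broadcast: 190.191.255.255
First usable = network + 1
Last usable = broadcast - 1
Range: 190.128.0.1 to 190.191.255.254


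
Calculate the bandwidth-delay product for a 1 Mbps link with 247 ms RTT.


BDP = bandwidth * RTT
= 1 Mbps * 247 ms
= 1 * 1e6 * 247 / 1000 bits
= 247000 bits
= 30875 bytes
= 30.1514 KB
BDP = 247000 bits (30875 bytes)


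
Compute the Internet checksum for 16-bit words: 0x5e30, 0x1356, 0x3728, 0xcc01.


Sum all words (with carry folding):
+ 0x5e30 = 0x5e30
+ 0x1356 = 0x7186
+ 0x3728 = 0xa8ae
+ 0xcc01 = 0x74b0
One's complement: ~0x74b0
Checksum = 0x8b4f


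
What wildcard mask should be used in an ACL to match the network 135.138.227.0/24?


Subnet mask: 255.255.255.0
Wildcard = 255.255.255.255 - subnet mask
255 - 255 = 0
255 - 255 = 0
255 - 255 = 0
255 - 0 = 255
Wildcard: 0.0.0.255


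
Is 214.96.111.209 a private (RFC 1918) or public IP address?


RFC 1918 private ranges:
  10.0.0.0/8 (10.0.0.0 - 10.255.255.255)
  172.16.0.0/12 (172.16.0.0 - 172.31.255.255)
  192.168.0.0/16 (192.168.0.0 - 192.168.255.255)
Public (not in any RFC 1918 range)


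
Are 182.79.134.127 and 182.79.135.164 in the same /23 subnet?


Mask: 255.255.254.0
182.79.134.127 AND mask = 182.79.134.0
182.79.135.164 AND mask = 182.79.134.0
Yes, same subnet (182.79.134.0)


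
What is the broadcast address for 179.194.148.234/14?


Network: 179.192.0.0/14
Host bits = 18
Set all host bits to 1:
Broadcast: 179.195.255.255


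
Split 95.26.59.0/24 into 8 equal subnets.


New prefix = 24 + 3 = 27
Each subnet has 32 addresses
  95.26.59.0/27
  95.26.59.32/27
  95.26.59.64/27
  95.26.59.96/27
  95.26.59.128/27
  95.26.59.160/27
  95.26.59.192/27
  95.26.59.224/27
Subnets: 95.26.59.0/27, 95.26.59.32/27, 95.26.59.64/27, 95.26.59.96/27, 95.26.59.128/27, 95.26.59.160/27, 95.26.59.192/27, 95.26.59.224/27


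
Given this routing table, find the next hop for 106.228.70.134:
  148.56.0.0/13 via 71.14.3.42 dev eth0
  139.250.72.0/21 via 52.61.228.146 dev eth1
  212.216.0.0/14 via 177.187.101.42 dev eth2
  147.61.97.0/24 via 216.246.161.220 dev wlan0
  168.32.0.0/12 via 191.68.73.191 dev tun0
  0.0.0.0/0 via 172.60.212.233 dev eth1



Longest prefix match for 106.228.70.134:
  /13 148.56.0.0: no
  /21 139.250.72.0: no
  /14 212.216.0.0: no
  /24 147.61.97.0: no
  /12 168.32.0.0: no
  /0 0.0.0.0: MATCH
Selected: next-hop 172.60.212.233 via eth1 (matched /0)


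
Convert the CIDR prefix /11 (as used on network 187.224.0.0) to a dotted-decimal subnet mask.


/11 means 11 network bits, 21 host bits
Binary: 11111111111000000000000000000000
Mask: 255.224.0.0


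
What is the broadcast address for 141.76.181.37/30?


Network: 141.76.181.36/30
Host bits = 2
Set all host bits to 1:
Broadcast: 141.76.181.39


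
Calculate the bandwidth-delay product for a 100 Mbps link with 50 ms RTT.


BDP = bandwidth * RTT
= 100 Mbps * 50 ms
= 100 * 1e6 * 50 / 1000 bits
= 5000000 bits
= 625000 bytes
= 610.3516 KB
BDP = 5000000 bits (625000 bytes)


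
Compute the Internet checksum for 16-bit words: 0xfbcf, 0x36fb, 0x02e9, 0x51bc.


Sum all words (with carry folding):
+ 0xfbcf = 0xfbcf
+ 0x36fb = 0x32cb
+ 0x02e9 = 0x35b4
+ 0x51bc = 0x8770
One's complement: ~0x8770
Checksum = 0x788f


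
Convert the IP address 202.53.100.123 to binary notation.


202 = 11001010
53 = 00110101
100 = 01100100
123 = 01111011
Binary: 11001010.00110101.01100100.01111011


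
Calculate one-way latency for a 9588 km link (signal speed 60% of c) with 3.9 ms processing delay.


Speed = 0.6 * 3e5 km/s = 180000 km/s
Propagation delay = 9588 / 180000 = 0.0533 s = 53.2667 ms
Processing delay = 3.9 ms
Total one-way latency = 57.1667 ms


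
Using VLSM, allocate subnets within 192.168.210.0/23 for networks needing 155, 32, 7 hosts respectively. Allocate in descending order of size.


155 hosts -> /24 (254 usable): 192.168.210.0/24
32 hosts -> /26 (62 usable): 192.168.211.0/26
7 hosts -> /28 (14 usable): 192.168.211.64/28
Allocation: 192.168.210.0/24 (155 hosts, 254 usable); 192.168.211.0/26 (32 hosts, 62 usable); 192.168.211.64/28 (7 hosts, 14 usable)


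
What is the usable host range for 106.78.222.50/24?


Network: 106.78.222.0
Broadcast: 106.78.222.255
First usable = network + 1
Last usable = broadcast - 1
Range: 106.78.222.1 to 106.78.222.254


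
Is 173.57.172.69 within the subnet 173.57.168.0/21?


Subnet network: 173.57.168.0
Test IP AND mask: 173.57.168.0
Yes, 173.57.172.69 is in 173.57.168.0/21


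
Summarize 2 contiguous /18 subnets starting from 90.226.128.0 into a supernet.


Original prefix: /18
Number of subnets: 2 = 2^1
New prefix = 18 - 1 = 17
Supernet: 90.226.128.0/17


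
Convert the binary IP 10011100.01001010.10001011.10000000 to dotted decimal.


10011100 = 156
01001010 = 74
10001011 = 139
10000000 = 128
IP: 156.74.139.128


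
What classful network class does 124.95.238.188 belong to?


First octet: 124
Binary: 01111100
0xxxxxxx -> Class A (1-126)
Class A, default mask 255.0.0.0 (/8)


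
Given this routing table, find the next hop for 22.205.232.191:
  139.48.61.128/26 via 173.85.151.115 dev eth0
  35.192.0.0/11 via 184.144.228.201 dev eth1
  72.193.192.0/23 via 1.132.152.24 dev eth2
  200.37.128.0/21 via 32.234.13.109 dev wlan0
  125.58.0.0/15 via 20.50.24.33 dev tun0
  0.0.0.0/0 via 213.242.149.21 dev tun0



Longest prefix match for 22.205.232.191:
  /26 139.48.61.128: no
  /11 35.192.0.0: no
  /23 72.193.192.0: no
  /21 200.37.128.0: no
  /15 125.58.0.0: no
  /0 0.0.0.0: MATCH
Selected: next-hop 213.242.149.21 via tun0 (matched /0)


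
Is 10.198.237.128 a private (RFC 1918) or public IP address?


RFC 1918 private ranges:
  10.0.0.0/8 (10.0.0.0 - 10.255.255.255)
  172.16.0.0/12 (172.16.0.0 - 172.31.255.255)
  192.168.0.0/16 (192.168.0.0 - 192.168.255.255)
Private (in 10.0.0.0/8)


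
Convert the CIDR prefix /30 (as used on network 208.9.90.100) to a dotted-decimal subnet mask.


/30 means 30 network bits, 2 host bits
Binary: 11111111111111111111111111111100
Mask: 255.255.255.252


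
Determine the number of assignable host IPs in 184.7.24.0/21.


Host bits = 32 - 21 = 11
Total addresses = 2^11 = 2048
Usable = total - 2 (network and broadcast)
Usable hosts: 2046


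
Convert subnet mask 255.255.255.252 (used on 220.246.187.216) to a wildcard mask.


Subnet mask: 255.255.255.252
Wildcard = 255.255.255.255 - subnet mask
255 - 255 = 0
255 - 255 = 0
255 - 255 = 0
255 - 252 = 3
Wildcard: 0.0.0.3


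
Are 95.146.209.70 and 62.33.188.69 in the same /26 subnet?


Mask: 255.255.255.192
95.146.209.70 AND mask = 95.146.209.64
62.33.188.69 AND mask = 62.33.188.64
No, different subnets (95.146.209.64 vs 62.33.188.64)


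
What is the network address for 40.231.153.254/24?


IP:   00101000.11100111.10011001.11111110
Mask: 11111111.11111111.11111111.00000000
AND operation:
Net:  00101000.11100111.10011001.00000000
Network: 40.231.153.0/24


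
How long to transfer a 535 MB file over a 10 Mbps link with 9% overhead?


Effective throughput = 10 * (1 - 9/100) = 9.1 Mbps
File size in Mb = 535 * 8 = 4280 Mb
Time = 4280 / 9.1
Time = 470.3297 seconds


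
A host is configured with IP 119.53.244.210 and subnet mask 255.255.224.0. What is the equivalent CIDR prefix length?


Binary: 11111111.11111111.11100000.00000000
Count leading 1s
Prefix: /19


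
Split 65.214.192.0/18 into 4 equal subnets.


New prefix = 18 + 2 = 20
Each subnet has 4096 addresses
  65.214.192.0/20
  65.214.208.0/20
  65.214.224.0/20
  65.214.240.0/20
Subnets: 65.214.192.0/20, 65.214.208.0/20, 65.214.224.0/20, 65.214.240.0/20


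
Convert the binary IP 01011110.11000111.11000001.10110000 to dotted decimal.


01011110 = 94
11000111 = 199
11000001 = 193
10110000 = 176
IP: 94.199.193.176


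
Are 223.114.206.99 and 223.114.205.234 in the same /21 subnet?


Mask: 255.255.248.0
223.114.206.99 AND mask = 223.114.200.0
223.114.205.234 AND mask = 223.114.200.0
Yes, same subnet (223.114.200.0)


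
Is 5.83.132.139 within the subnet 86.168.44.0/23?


Subnet network: 86.168.44.0
Test IP AND mask: 5.83.132.0
No, 5.83.132.139 is not in 86.168.44.0/23


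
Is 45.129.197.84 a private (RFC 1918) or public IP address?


RFC 1918 private ranges:
  10.0.0.0/8 (10.0.0.0 - 10.255.255.255)
  172.16.0.0/12 (172.16.0.0 - 172.31.255.255)
  192.168.0.0/16 (192.168.0.0 - 192.168.255.255)
Public (not in any RFC 1918 range)


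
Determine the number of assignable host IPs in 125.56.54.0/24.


Host bits = 32 - 24 = 8
Total addresses = 2^8 = 256
Usable = total - 2 (network and broadcast)
Usable hosts: 254


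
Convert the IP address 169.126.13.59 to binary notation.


169 = 10101001
126 = 01111110
13 = 00001101
59 = 00111011
Binary: 10101001.01111110.00001101.00111011


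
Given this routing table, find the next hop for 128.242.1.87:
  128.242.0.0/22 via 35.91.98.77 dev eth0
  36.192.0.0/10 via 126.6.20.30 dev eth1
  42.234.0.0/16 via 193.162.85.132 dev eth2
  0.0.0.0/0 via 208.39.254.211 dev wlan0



Longest prefix match for 128.242.1.87:
  /22 128.242.0.0: MATCH
  /10 36.192.0.0: no
  /16 42.234.0.0: no
  /0 0.0.0.0: MATCH
Selected: next-hop 35.91.98.77 via eth0 (matched /22)


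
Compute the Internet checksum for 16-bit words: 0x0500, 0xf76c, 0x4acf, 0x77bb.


Sum all words (with carry folding):
+ 0x0500 = 0x0500
+ 0xf76c = 0xfc6c
+ 0x4acf = 0x473c
+ 0x77bb = 0xbef7
One's complement: ~0xbef7
Checksum = 0x4108


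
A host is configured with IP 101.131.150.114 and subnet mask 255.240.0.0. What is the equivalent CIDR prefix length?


Binary: 11111111.11110000.00000000.00000000
Count leading 1s
Prefix: /12


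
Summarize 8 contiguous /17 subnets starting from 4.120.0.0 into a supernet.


Original prefix: /17
Number of subnets: 8 = 2^3
New prefix = 17 - 3 = 14
Supernet: 4.120.0.0/14


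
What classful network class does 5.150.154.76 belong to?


First octet: 5
Binary: 00000101
0xxxxxxx -> Class A (1-126)
Class A, default mask 255.0.0.0 (/8)


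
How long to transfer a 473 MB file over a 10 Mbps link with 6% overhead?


Effective throughput = 10 * (1 - 6/100) = 9.4 Mbps
File size in Mb = 473 * 8 = 3784 Mb
Time = 3784 / 9.4
Time = 402.5532 seconds


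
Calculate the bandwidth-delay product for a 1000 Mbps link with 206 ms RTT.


BDP = bandwidth * RTT
= 1000 Mbps * 206 ms
= 1000 * 1e6 * 206 / 1000 bits
= 206000000 bits
= 25750000 bytes
= 25146.4844 KB
BDP = 206000000 bits (25750000 bytes)


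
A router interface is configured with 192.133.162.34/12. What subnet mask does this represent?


/12 means 12 network bits, 20 host bits
Binary: 11111111111100000000000000000000
Mask: 255.240.0.0


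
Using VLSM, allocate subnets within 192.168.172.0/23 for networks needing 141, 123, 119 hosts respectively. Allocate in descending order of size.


141 hosts -> /24 (254 usable): 192.168.172.0/24
123 hosts -> /25 (126 usable): 192.168.173.0/25
119 hosts -> /25 (126 usable): 192.168.173.128/25
Allocation: 192.168.172.0/24 (141 hosts, 254 usable); 192.168.173.0/25 (123 hosts, 126 usable); 192.168.173.128/25 (119 hosts, 126 usable)


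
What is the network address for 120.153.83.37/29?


IP:   01111000.10011001.01010011.00100101
Mask: 11111111.11111111.11111111.11111000
AND operation:
Net:  01111000.10011001.01010011.00100000
Network: 120.153.83.32/29


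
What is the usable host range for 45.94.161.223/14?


Network: 45.92.0.0
Broadcast: 45.95.255.255
First usable = network + 1
Last usable = broadcast - 1
Range: 45.92.0.1 to 45.95.255.254


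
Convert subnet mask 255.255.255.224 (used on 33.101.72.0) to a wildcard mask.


Subnet mask: 255.255.255.224
Wildcard = 255.255.255.255 - subnet mask
255 - 255 = 0
255 - 255 = 0
255 - 255 = 0
255 - 224 = 31
Wildcard: 0.0.0.31


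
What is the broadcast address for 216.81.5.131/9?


Network: 216.0.0.0/9
Host bits = 23
Set all host bits to 1:
Broadcast: 216.127.255.255


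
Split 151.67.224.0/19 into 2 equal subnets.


New prefix = 19 + 1 = 20
Each subnet has 4096 addresses
  151.67.224.0/20
  151.67.240.0/20
Subnets: 151.67.224.0/20, 151.67.240.0/20


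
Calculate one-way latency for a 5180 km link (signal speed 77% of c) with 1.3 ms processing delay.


Speed = 0.77 * 3e5 km/s = 231000 km/s
Propagation delay = 5180 / 231000 = 0.0224 s = 22.4242 ms
Processing delay = 1.3 ms
Total one-way latency = 23.7242 ms


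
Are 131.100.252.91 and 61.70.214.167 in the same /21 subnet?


Mask: 255.255.248.0
131.100.252.91 AND mask = 131.100.248.0
61.70.214.167 AND mask = 61.70.208.0
No, different subnets (131.100.248.0 vs 61.70.208.0)


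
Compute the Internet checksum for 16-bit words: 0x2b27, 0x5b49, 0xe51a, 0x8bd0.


Sum all words (with carry folding):
+ 0x2b27 = 0x2b27
+ 0x5b49 = 0x8670
+ 0xe51a = 0x6b8b
+ 0x8bd0 = 0xf75b
One's complement: ~0xf75b
Checksum = 0x08a4


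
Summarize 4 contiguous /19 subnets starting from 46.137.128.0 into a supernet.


Original prefix: /19
Number of subnets: 4 = 2^2
New prefix = 19 - 2 = 17
Supernet: 46.137.128.0/17


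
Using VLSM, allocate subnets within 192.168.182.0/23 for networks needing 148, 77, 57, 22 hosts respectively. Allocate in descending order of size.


148 hosts -> /24 (254 usable): 192.168.182.0/24
77 hosts -> /25 (126 usable): 192.168.183.0/25
57 hosts -> /26 (62 usable): 192.168.183.128/26
22 hosts -> /27 (30 usable): 192.168.183.192/27
Allocation: 192.168.182.0/24 (148 hosts, 254 usable); 192.168.183.0/25 (77 hosts, 126 usable); 192.168.183.128/26 (57 hosts, 62 usable); 192.168.183.192/27 (22 hosts, 30 usable)


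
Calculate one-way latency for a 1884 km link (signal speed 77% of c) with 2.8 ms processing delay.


Speed = 0.77 * 3e5 km/s = 231000 km/s
Propagation delay = 1884 / 231000 = 0.0082 s = 8.1558 ms
Processing delay = 2.8 ms
Total one-way latency = 10.9558 ms


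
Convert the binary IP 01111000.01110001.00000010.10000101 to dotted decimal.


01111000 = 120
01110001 = 113
00000010 = 2
10000101 = 133
IP: 120.113.2.133


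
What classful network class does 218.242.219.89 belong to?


First octet: 218
Binary: 11011010
110xxxxx -> Class C (192-223)
Class C, default mask 255.255.255.0 (/24)


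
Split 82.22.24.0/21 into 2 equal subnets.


New prefix = 21 + 1 = 22
Each subnet has 1024 addresses
  82.22.24.0/22
  82.22.28.0/22
Subnets: 82.22.24.0/22, 82.22.28.0/22


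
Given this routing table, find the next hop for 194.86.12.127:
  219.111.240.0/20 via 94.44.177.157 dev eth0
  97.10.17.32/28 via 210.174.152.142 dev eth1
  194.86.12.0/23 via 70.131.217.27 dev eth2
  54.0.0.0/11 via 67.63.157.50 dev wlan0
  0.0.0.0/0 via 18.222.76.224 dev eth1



Longest prefix match for 194.86.12.127:
  /20 219.111.240.0: no
  /28 97.10.17.32: no
  /23 194.86.12.0: MATCH
  /11 54.0.0.0: no
  /0 0.0.0.0: MATCH
Selected: next-hop 70.131.217.27 via eth2 (matched /23)


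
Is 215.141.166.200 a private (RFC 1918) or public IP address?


RFC 1918 private ranges:
  10.0.0.0/8 (10.0.0.0 - 10.255.255.255)
  172.16.0.0/12 (172.16.0.0 - 172.31.255.255)
  192.168.0.0/16 (192.168.0.0 - 192.168.255.255)
Public (not in any RFC 1918 range)


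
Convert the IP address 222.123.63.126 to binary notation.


222 = 11011110
123 = 01111011
63 = 00111111
126 = 01111110
Binary: 11011110.01111011.00111111.01111110


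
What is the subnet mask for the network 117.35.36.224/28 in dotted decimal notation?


/28 means 28 network bits, 4 host bits
Binary: 11111111111111111111111111110000
Mask: 255.255.255.240


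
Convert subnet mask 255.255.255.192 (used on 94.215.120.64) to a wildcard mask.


Subnet mask: 255.255.255.192
Wildcard = 255.255.255.255 - subnet mask
255 - 255 = 0
255 - 255 = 0
255 - 255 = 0
255 - 192 = 63
Wildcard: 0.0.0.63


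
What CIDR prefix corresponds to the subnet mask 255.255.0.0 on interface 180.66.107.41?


Binary: 11111111.11111111.00000000.00000000
Count leading 1s
Prefix: /16


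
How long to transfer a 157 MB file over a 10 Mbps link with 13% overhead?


Effective throughput = 10 * (1 - 13/100) = 8.7 Mbps
File size in Mb = 157 * 8 = 1256 Mb
Time = 1256 / 8.7
Time = 144.3678 seconds


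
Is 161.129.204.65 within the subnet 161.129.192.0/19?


Subnet network: 161.129.192.0
Test IP AND mask: 161.129.192.0
Yes, 161.129.204.65 is in 161.129.192.0/19


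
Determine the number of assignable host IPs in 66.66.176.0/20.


Host bits = 32 - 20 = 12
Total addresses = 2^12 = 4096
Usable = total - 2 (network and broadcast)
Usable hosts: 4094


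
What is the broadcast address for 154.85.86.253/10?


Network: 154.64.0.0/10
Host bits = 22
Set all host bits to 1:
Broadcast: 154.127.255.255


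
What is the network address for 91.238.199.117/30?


IP:   01011011.11101110.11000111.01110101
Mask: 11111111.11111111.11111111.11111100
AND operation:
Net:  01011011.11101110.11000111.01110100
Network: 91.238.199.116/30


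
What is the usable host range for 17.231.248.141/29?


Network: 17.231.248.136
Broadcast: 17.231.248.143
First usable = network + 1
Last usable = broadcast - 1
Range: 17.231.248.137 to 17.231.248.142


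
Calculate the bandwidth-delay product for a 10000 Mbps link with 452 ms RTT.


BDP = bandwidth * RTT
= 10000 Mbps * 452 ms
= 10000 * 1e6 * 452 / 1000 bits
= 4520000000 bits
= 565000000 bytes
= 551757.8125 KB
BDP = 4520000000 bits (565000000 bytes)


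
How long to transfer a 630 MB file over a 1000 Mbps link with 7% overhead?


Effective throughput = 1000 * (1 - 7/100) = 930.0 Mbps
File size in Mb = 630 * 8 = 5040 Mb
Time = 5040 / 930.0
Time = 5.4194 seconds


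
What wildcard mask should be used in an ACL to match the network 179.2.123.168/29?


Subnet mask: 255.255.255.248
Wildcard = 255.255.255.255 - subnet mask
255 - 255 = 0
255 - 255 = 0
255 - 255 = 0
255 - 248 = 7
Wildcard: 0.0.0.7


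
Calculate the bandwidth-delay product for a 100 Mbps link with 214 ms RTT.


BDP = bandwidth * RTT
= 100 Mbps * 214 ms
= 100 * 1e6 * 214 / 1000 bits
= 21400000 bits
= 2675000 bytes
= 2612.3047 KB
BDP = 21400000 bits (2675000 bytes)


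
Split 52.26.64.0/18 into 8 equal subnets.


New prefix = 18 + 3 = 21
Each subnet has 2048 addresses
  52.26.64.0/21
  52.26.72.0/21
  52.26.80.0/21
  52.26.88.0/21
  52.26.96.0/21
  52.26.104.0/21
  52.26.112.0/21
  52.26.120.0/21
Subnets: 52.26.64.0/21, 52.26.72.0/21, 52.26.80.0/21, 52.26.88.0/21, 52.26.96.0/21, 52.26.104.0/21, 52.26.112.0/21, 52.26.120.0/21


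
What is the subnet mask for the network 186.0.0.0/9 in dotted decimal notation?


/9 means 9 network bits, 23 host bits
Binary: 11111111100000000000000000000000
Mask: 255.128.0.0


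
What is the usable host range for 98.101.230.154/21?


Network: 98.101.224.0
Broadcast: 98.101.231.255
First usable = network + 1
Last usable = broadcast - 1
Range: 98.101.224.1 to 98.101.231.254


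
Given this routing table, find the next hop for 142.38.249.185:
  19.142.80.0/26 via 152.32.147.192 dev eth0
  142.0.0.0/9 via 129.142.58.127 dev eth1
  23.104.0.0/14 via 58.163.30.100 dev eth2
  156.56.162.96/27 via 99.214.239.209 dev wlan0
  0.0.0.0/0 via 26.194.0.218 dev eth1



Longest prefix match for 142.38.249.185:
  /26 19.142.80.0: no
  /9 142.0.0.0: MATCH
  /14 23.104.0.0: no
  /27 156.56.162.96: no
  /0 0.0.0.0: MATCH
Selected: next-hop 129.142.58.127 via eth1 (matched /9)


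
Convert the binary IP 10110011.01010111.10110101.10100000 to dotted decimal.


10110011 = 179
01010111 = 87
10110101 = 181
10100000 = 160
IP: 179.87.181.160


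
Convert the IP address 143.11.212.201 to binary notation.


143 = 10001111
11 = 00001011
212 = 11010100
201 = 11001001
Binary: 10001111.00001011.11010100.11001001


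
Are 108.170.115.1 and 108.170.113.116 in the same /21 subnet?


Mask: 255.255.248.0
108.170.115.1 AND mask = 108.170.112.0
108.170.113.116 AND mask = 108.170.112.0
Yes, same subnet (108.170.112.0)


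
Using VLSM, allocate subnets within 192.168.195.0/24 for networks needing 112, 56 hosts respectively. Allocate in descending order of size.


112 hosts -> /25 (126 usable): 192.168.195.0/25
56 hosts -> /26 (62 usable): 192.168.195.128/26
Allocation: 192.168.195.0/25 (112 hosts, 126 usable); 192.168.195.128/26 (56 hosts, 62 usable)


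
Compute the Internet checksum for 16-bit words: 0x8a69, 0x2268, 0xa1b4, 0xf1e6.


Sum all words (with carry folding):
+ 0x8a69 = 0x8a69
+ 0x2268 = 0xacd1
+ 0xa1b4 = 0x4e86
+ 0xf1e6 = 0x406d
One's complement: ~0x406d
Checksum = 0xbf92


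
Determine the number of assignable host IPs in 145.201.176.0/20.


Host bits = 32 - 20 = 12
Total addresses = 2^12 = 4096
Usable = total - 2 (network and broadcast)
Usable hosts: 4094


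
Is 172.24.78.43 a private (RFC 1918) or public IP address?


RFC 1918 private ranges:
  10.0.0.0/8 (10.0.0.0 - 10.255.255.255)
  172.16.0.0/12 (172.16.0.0 - 172.31.255.255)
  192.168.0.0/16 (192.168.0.0 - 192.168.255.255)
Private (in 172.16.0.0/12)


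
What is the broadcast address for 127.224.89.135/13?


Network: 127.224.0.0/13
Host bits = 19
Set all host bits to 1:
Broadcast: 127.231.255.255


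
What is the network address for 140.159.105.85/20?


IP:   10001100.10011111.01101001.01010101
Mask: 11111111.11111111.11110000.00000000
AND operation:
Net:  10001100.10011111.01100000.00000000
Network: 140.159.96.0/20


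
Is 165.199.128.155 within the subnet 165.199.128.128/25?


Subnet network: 165.199.128.128
Test IP AND mask: 165.199.128.128
Yes, 165.199.128.155 is in 165.199.128.128/25


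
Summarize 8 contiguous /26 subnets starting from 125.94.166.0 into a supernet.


Original prefix: /26
Number of subnets: 8 = 2^3
New prefix = 26 - 3 = 23
Supernet: 125.94.166.0/23


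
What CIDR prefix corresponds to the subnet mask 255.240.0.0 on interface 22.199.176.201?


Binary: 11111111.11110000.00000000.00000000
Count leading 1s
Prefix: /12


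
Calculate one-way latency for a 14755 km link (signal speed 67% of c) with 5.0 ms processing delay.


Speed = 0.67 * 3e5 km/s = 201000 km/s
Propagation delay = 14755 / 201000 = 0.0734 s = 73.408 ms
Processing delay = 5.0 ms
Total one-way latency = 78.408 ms


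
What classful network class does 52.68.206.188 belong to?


First octet: 52
Binary: 00110100
0xxxxxxx -> Class A (1-126)
Class A, default mask 255.0.0.0 (/8)


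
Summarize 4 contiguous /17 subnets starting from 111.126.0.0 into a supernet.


Original prefix: /17
Number of subnets: 4 = 2^2
New prefix = 17 - 2 = 15
Supernet: 111.126.0.0/15


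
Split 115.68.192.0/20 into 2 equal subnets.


New prefix = 20 + 1 = 21
Each subnet has 2048 addresses
  115.68.192.0/21
  115.68.200.0/21
Subnets: 115.68.192.0/21, 115.68.200.0/21


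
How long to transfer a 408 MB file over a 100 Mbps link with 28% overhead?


Effective throughput = 100 * (1 - 28/100) = 72 Mbps
File size in Mb = 408 * 8 = 3264 Mb
Time = 3264 / 72
Time = 45.3333 seconds


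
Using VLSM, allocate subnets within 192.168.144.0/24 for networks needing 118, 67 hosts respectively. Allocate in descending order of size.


118 hosts -> /25 (126 usable): 192.168.144.0/25
67 hosts -> /25 (126 usable): 192.168.144.128/25
Allocation: 192.168.144.0/25 (118 hosts, 126 usable); 192.168.144.128/25 (67 hosts, 126 usable)


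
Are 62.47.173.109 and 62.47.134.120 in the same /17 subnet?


Mask: 255.255.128.0
62.47.173.109 AND mask = 62.47.128.0
62.47.134.120 AND mask = 62.47.128.0
Yes, same subnet (62.47.128.0)


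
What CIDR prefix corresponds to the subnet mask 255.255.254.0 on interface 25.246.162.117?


Binary: 11111111.11111111.11111110.00000000
Count leading 1s
Prefix: /23


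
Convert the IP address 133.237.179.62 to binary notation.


133 = 10000101
237 = 11101101
179 = 10110011
62 = 00111110
Binary: 10000101.11101101.10110011.00111110


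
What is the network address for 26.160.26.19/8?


IP:   00011010.10100000.00011010.00010011
Mask: 11111111.00000000.00000000.00000000
AND operation:
Net:  00011010.00000000.00000000.00000000
Network: 26.0.0.0/8


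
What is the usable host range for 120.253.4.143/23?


Network: 120.253.4.0
Broadcast: 120.253.5.255
First usable = network + 1
Last usable = broadcast - 1
Range: 120.253.4.1 to 120.253.5.254


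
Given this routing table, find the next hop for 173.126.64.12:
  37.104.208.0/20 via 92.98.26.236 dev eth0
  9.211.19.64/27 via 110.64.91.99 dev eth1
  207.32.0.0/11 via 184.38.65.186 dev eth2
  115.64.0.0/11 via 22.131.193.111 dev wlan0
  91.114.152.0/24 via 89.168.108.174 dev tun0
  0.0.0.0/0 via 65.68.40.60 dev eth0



Longest prefix match for 173.126.64.12:
  /20 37.104.208.0: no
  /27 9.211.19.64: no
  /11 207.32.0.0: no
  /11 115.64.0.0: no
  /24 91.114.152.0: no
  /0 0.0.0.0: MATCH
Selected: next-hop 65.68.40.60 via eth0 (matched /0)


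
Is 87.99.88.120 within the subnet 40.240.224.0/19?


Subnet network: 40.240.224.0
Test IP AND mask: 87.99.64.0
No, 87.99.88.120 is not in 40.240.224.0/19


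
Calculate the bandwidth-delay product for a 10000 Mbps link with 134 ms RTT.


BDP = bandwidth * RTT
= 10000 Mbps * 134 ms
= 10000 * 1e6 * 134 / 1000 bits
= 1340000000 bits
= 167500000 bytes
= 163574.2188 KB
BDP = 1340000000 bits (167500000 bytes)


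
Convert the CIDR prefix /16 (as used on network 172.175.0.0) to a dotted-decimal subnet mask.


/16 means 16 network bits, 16 host bits
Binary: 11111111111111110000000000000000
Mask: 255.255.0.0


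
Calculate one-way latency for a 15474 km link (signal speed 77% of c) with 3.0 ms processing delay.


Speed = 0.77 * 3e5 km/s = 231000 km/s
Propagation delay = 15474 / 231000 = 0.067 s = 66.987 ms
Processing delay = 3.0 ms
Total one-way latency = 69.987 ms


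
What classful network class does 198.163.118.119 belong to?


First octet: 198
Binary: 11000110
110xxxxx -> Class C (192-223)
Class C, default mask 255.255.255.0 (/24)


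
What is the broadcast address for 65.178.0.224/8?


Network: 65.0.0.0/8
Host bits = 24
Set all host bits to 1:
Broadcast: 65.255.255.255


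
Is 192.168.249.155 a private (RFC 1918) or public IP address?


RFC 1918 private ranges:
  10.0.0.0/8 (10.0.0.0 - 10.255.255.255)
  172.16.0.0/12 (172.16.0.0 - 172.31.255.255)
  192.168.0.0/16 (192.168.0.0 - 192.168.255.255)
Private (in 192.168.0.0/16)


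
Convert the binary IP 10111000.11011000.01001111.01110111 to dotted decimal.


10111000 = 184
11011000 = 216
01001111 = 79
01110111 = 119
IP: 184.216.79.119


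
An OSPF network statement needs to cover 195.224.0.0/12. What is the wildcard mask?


Subnet mask: 255.240.0.0
Wildcard = 255.255.255.255 - subnet mask
255 - 255 = 0
255 - 240 = 15
255 - 0 = 255
255 - 0 = 255
Wildcard: 0.15.255.255


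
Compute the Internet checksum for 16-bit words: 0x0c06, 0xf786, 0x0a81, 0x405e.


Sum all words (with carry folding):
+ 0x0c06 = 0x0c06
+ 0xf786 = 0x038d
+ 0x0a81 = 0x0e0e
+ 0x405e = 0x4e6c
One's complement: ~0x4e6c
Checksum = 0xb193


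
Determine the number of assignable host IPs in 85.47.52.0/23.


Host bits = 32 - 23 = 9
Total addresses = 2^9 = 512
Usable = total - 2 (network and broadcast)
Usable hosts: 510


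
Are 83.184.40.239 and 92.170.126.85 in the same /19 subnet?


Mask: 255.255.224.0
83.184.40.239 AND mask = 83.184.32.0
92.170.126.85 AND mask = 92.170.96.0
No, different subnets (83.184.32.0 vs 92.170.96.0)


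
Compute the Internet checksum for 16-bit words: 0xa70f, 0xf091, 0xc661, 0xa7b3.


Sum all words (with carry folding):
+ 0xa70f = 0xa70f
+ 0xf091 = 0x97a1
+ 0xc661 = 0x5e03
+ 0xa7b3 = 0x05b7
One's complement: ~0x05b7
Checksum = 0xfa48


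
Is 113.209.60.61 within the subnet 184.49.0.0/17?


Subnet network: 184.49.0.0
Test IP AND mask: 113.209.0.0
No, 113.209.60.61 is not in 184.49.0.0/17


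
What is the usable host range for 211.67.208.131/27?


Network: 211.67.208.128
Broadcast: 211.67.208.159
First usable = network + 1
Last usable = broadcast - 1
Range: 211.67.208.129 to 211.67.208.158


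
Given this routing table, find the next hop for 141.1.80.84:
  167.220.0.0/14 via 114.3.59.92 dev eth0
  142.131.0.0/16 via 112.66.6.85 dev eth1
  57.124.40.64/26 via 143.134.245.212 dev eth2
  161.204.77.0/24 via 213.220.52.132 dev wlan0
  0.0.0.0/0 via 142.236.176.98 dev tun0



Longest prefix match for 141.1.80.84:
  /14 167.220.0.0: no
  /16 142.131.0.0: no
  /26 57.124.40.64: no
  /24 161.204.77.0: no
  /0 0.0.0.0: MATCH
Selected: next-hop 142.236.176.98 via tun0 (matched /0)


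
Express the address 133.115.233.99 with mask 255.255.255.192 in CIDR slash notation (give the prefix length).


Binary: 11111111.11111111.11111111.11000000
Count leading 1s
Prefix: /26


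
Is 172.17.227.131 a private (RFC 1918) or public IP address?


RFC 1918 private ranges:
  10.0.0.0/8 (10.0.0.0 - 10.255.255.255)
  172.16.0.0/12 (172.16.0.0 - 172.31.255.255)
  192.168.0.0/16 (192.168.0.0 - 192.168.255.255)
Private (in 172.16.0.0/12)


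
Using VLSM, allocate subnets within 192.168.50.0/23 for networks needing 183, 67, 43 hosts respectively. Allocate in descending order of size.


183 hosts -> /24 (254 usable): 192.168.50.0/24
67 hosts -> /25 (126 usable): 192.168.51.0/25
43 hosts -> /26 (62 usable): 192.168.51.128/26
Allocation: 192.168.50.0/24 (183 hosts, 254 usable); 192.168.51.0/25 (67 hosts, 126 usable); 192.168.51.128/26 (43 hosts, 62 usable)


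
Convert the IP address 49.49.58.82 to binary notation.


49 = 00110001
49 = 00110001
58 = 00111010
82 = 01010010
Binary: 00110001.00110001.00111010.01010010


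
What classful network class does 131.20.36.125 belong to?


First octet: 131
Binary: 10000011
10xxxxxx -> Class B (128-191)
Class B, default mask 255.255.0.0 (/16)


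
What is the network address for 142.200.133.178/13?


IP:   10001110.11001000.10000101.10110010
Mask: 11111111.11111000.00000000.00000000
AND operation:
Net:  10001110.11001000.00000000.00000000
Network: 142.200.0.0/13


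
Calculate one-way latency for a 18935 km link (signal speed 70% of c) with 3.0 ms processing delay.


Speed = 0.7 * 3e5 km/s = 210000 km/s
Propagation delay = 18935 / 210000 = 0.0902 s = 90.1667 ms
Processing delay = 3.0 ms
Total one-way latency = 93.1667 ms


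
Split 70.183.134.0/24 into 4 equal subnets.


New prefix = 24 + 2 = 26
Each subnet has 64 addresses
  70.183.134.0/26
  70.183.134.64/26
  70.183.134.128/26
  70.183.134.192/26
Subnets: 70.183.134.0/26, 70.183.134.64/26, 70.183.134.128/26, 70.183.134.192/26


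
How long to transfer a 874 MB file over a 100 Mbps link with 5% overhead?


Effective throughput = 100 * (1 - 5/100) = 95 Mbps
File size in Mb = 874 * 8 = 6992 Mb
Time = 6992 / 95
Time = 73.6 seconds


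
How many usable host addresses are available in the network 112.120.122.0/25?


Host bits = 32 - 25 = 7
Total addresses = 2^7 = 128
Usable = total - 2 (network and broadcast)
Usable hosts: 126


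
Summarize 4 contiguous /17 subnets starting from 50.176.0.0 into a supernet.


Original prefix: /17
Number of subnets: 4 = 2^2
New prefix = 17 - 2 = 15
Supernet: 50.176.0.0/15


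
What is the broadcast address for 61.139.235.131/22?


Network: 61.139.232.0/22
Host bits = 10
Set all host bits to 1:
Broadcast: 61.139.235.255


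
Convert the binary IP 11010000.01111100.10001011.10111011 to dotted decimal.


11010000 = 208
01111100 = 124
10001011 = 139
10111011 = 187
IP: 208.124.139.187


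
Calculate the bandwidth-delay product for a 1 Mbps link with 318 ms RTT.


BDP = bandwidth * RTT
= 1 Mbps * 318 ms
= 1 * 1e6 * 318 / 1000 bits
= 318000 bits
= 39750 bytes
= 38.8184 KB
BDP = 318000 bits (39750 bytes)


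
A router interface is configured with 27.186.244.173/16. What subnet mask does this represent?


/16 means 16 network bits, 16 host bits
Binary: 11111111111111110000000000000000
Mask: 255.255.0.0


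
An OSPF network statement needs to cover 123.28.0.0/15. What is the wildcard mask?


Subnet mask: 255.254.0.0
Wildcard = 255.255.255.255 - subnet mask
255 - 255 = 0
255 - 254 = 1
255 - 0 = 255
255 - 0 = 255
Wildcard: 0.1.255.255


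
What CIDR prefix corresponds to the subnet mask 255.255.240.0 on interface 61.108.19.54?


Binary: 11111111.11111111.11110000.00000000
Count leading 1s
Prefix: /20


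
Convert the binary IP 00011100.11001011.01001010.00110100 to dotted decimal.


00011100 = 28
11001011 = 203
01001010 = 74
00110100 = 52
IP: 28.203.74.52


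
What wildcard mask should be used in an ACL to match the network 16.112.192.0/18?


Subnet mask: 255.255.192.0
Wildcard = 255.255.255.255 - subnet mask
255 - 255 = 0
255 - 255 = 0
255 - 192 = 63
255 - 0 = 255
Wildcard: 0.0.63.255


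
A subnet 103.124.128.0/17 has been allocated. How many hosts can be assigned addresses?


Host bits = 32 - 17 = 15
Total addresses = 2^15 = 32768
Usable = total - 2 (network and broadcast)
Usable hosts: 32766


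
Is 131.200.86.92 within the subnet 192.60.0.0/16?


Subnet network: 192.60.0.0
Test IP AND mask: 131.200.0.0
No, 131.200.86.92 is not in 192.60.0.0/16


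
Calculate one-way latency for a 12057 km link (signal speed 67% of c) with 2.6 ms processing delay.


Speed = 0.67 * 3e5 km/s = 201000 km/s
Propagation delay = 12057 / 201000 = 0.06 s = 59.9851 ms
Processing delay = 2.6 ms
Total one-way latency = 62.5851 ms
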